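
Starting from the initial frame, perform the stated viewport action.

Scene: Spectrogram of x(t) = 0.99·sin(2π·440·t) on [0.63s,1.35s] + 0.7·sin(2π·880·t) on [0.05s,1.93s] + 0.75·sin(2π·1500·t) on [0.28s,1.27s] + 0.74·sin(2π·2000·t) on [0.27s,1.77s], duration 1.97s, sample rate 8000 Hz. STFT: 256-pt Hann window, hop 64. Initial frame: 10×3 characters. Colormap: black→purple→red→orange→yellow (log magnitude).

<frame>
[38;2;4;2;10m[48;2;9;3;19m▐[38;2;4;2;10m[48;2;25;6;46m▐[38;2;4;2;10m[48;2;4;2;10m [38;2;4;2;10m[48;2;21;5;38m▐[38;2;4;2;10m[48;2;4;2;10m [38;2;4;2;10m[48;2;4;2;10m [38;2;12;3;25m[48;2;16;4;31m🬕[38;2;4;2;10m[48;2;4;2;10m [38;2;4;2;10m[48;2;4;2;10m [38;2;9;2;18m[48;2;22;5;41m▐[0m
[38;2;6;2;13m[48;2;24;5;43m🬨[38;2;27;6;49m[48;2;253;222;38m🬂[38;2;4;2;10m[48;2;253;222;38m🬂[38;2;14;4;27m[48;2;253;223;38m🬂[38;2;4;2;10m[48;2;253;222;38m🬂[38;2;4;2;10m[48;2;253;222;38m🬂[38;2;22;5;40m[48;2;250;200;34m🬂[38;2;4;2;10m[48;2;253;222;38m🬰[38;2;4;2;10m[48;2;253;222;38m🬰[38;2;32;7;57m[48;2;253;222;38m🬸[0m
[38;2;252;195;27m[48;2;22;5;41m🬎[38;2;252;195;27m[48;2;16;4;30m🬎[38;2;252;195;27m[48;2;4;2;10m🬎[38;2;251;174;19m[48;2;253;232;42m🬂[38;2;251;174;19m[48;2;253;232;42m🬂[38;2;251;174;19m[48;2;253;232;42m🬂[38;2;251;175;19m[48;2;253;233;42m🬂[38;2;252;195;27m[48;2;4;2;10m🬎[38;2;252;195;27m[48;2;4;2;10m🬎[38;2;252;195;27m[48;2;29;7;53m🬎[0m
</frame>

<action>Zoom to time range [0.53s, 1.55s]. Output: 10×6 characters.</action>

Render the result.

<frame>
[38;2;4;2;10m[48;2;18;5;34m▌[38;2;6;2;14m[48;2;4;2;10m▌[38;2;4;2;10m[48;2;4;2;10m [38;2;4;2;10m[48;2;4;2;10m [38;2;4;2;10m[48;2;4;2;10m [38;2;4;2;10m[48;2;4;2;10m [38;2;4;2;10m[48;2;4;2;10m [38;2;5;2;12m[48;2;13;3;25m▐[38;2;7;2;15m[48;2;4;2;10m▌[38;2;4;2;10m[48;2;4;2;10m [0m
[38;2;4;2;10m[48;2;19;5;36m▌[38;2;7;2;15m[48;2;4;2;10m▌[38;2;4;2;10m[48;2;4;2;10m [38;2;4;2;10m[48;2;4;2;10m [38;2;4;2;10m[48;2;4;2;10m [38;2;4;2;10m[48;2;4;2;10m [38;2;4;2;10m[48;2;4;2;10m [38;2;5;2;13m[48;2;15;4;29m▐[38;2;4;2;10m[48;2;7;2;16m▐[38;2;4;2;10m[48;2;4;2;10m [0m
[38;2;12;3;25m[48;2;253;222;38m🬎[38;2;5;2;12m[48;2;253;222;38m🬎[38;2;4;2;10m[48;2;253;222;38m🬎[38;2;4;2;10m[48;2;253;222;38m🬎[38;2;4;2;10m[48;2;253;222;38m🬎[38;2;4;2;10m[48;2;253;222;38m🬎[38;2;4;2;10m[48;2;253;222;38m🬎[38;2;14;3;26m[48;2;253;222;38m🬎[38;2;6;2;14m[48;2;253;222;38m🬎[38;2;4;2;10m[48;2;253;222;38m🬎[0m
[38;2;17;4;33m[48;2;251;192;26m🬋[38;2;8;2;17m[48;2;251;191;26m🬋[38;2;6;2;14m[48;2;251;191;26m🬋[38;2;6;2;14m[48;2;251;191;26m🬋[38;2;6;2;14m[48;2;251;191;26m🬋[38;2;6;2;14m[48;2;251;191;26m🬋[38;2;6;2;14m[48;2;251;191;26m🬋[38;2;24;6;45m[48;2;239;152;34m🬦[38;2;250;159;13m[48;2;9;3;19m🬂[38;2;250;159;13m[48;2;4;2;10m🬂[0m
[38;2;20;5;37m[48;2;252;195;27m🬂[38;2;7;2;16m[48;2;252;195;27m🬂[38;2;4;2;11m[48;2;252;195;27m🬂[38;2;4;2;11m[48;2;252;195;27m🬂[38;2;4;2;11m[48;2;252;195;27m🬂[38;2;4;2;11m[48;2;252;195;27m🬂[38;2;4;2;11m[48;2;252;195;27m🬂[38;2;46;11;62m[48;2;252;195;27m🬂[38;2;12;3;25m[48;2;252;195;27m🬂[38;2;4;2;11m[48;2;252;195;27m🬂[0m
[38;2;19;5;29m[48;2;252;209;32m🬲[38;2;253;223;38m[48;2;10;3;20m🬎[38;2;253;222;38m[48;2;4;2;10m🬎[38;2;253;222;38m[48;2;4;2;10m🬎[38;2;253;222;38m[48;2;4;2;10m🬎[38;2;253;222;38m[48;2;4;2;10m🬎[38;2;253;222;38m[48;2;4;2;10m🬎[38;2;253;223;38m[48;2;14;3;28m🬎[38;2;253;223;38m[48;2;30;8;29m🬄[38;2;4;2;11m[48;2;4;2;10m🬂[0m
</frame>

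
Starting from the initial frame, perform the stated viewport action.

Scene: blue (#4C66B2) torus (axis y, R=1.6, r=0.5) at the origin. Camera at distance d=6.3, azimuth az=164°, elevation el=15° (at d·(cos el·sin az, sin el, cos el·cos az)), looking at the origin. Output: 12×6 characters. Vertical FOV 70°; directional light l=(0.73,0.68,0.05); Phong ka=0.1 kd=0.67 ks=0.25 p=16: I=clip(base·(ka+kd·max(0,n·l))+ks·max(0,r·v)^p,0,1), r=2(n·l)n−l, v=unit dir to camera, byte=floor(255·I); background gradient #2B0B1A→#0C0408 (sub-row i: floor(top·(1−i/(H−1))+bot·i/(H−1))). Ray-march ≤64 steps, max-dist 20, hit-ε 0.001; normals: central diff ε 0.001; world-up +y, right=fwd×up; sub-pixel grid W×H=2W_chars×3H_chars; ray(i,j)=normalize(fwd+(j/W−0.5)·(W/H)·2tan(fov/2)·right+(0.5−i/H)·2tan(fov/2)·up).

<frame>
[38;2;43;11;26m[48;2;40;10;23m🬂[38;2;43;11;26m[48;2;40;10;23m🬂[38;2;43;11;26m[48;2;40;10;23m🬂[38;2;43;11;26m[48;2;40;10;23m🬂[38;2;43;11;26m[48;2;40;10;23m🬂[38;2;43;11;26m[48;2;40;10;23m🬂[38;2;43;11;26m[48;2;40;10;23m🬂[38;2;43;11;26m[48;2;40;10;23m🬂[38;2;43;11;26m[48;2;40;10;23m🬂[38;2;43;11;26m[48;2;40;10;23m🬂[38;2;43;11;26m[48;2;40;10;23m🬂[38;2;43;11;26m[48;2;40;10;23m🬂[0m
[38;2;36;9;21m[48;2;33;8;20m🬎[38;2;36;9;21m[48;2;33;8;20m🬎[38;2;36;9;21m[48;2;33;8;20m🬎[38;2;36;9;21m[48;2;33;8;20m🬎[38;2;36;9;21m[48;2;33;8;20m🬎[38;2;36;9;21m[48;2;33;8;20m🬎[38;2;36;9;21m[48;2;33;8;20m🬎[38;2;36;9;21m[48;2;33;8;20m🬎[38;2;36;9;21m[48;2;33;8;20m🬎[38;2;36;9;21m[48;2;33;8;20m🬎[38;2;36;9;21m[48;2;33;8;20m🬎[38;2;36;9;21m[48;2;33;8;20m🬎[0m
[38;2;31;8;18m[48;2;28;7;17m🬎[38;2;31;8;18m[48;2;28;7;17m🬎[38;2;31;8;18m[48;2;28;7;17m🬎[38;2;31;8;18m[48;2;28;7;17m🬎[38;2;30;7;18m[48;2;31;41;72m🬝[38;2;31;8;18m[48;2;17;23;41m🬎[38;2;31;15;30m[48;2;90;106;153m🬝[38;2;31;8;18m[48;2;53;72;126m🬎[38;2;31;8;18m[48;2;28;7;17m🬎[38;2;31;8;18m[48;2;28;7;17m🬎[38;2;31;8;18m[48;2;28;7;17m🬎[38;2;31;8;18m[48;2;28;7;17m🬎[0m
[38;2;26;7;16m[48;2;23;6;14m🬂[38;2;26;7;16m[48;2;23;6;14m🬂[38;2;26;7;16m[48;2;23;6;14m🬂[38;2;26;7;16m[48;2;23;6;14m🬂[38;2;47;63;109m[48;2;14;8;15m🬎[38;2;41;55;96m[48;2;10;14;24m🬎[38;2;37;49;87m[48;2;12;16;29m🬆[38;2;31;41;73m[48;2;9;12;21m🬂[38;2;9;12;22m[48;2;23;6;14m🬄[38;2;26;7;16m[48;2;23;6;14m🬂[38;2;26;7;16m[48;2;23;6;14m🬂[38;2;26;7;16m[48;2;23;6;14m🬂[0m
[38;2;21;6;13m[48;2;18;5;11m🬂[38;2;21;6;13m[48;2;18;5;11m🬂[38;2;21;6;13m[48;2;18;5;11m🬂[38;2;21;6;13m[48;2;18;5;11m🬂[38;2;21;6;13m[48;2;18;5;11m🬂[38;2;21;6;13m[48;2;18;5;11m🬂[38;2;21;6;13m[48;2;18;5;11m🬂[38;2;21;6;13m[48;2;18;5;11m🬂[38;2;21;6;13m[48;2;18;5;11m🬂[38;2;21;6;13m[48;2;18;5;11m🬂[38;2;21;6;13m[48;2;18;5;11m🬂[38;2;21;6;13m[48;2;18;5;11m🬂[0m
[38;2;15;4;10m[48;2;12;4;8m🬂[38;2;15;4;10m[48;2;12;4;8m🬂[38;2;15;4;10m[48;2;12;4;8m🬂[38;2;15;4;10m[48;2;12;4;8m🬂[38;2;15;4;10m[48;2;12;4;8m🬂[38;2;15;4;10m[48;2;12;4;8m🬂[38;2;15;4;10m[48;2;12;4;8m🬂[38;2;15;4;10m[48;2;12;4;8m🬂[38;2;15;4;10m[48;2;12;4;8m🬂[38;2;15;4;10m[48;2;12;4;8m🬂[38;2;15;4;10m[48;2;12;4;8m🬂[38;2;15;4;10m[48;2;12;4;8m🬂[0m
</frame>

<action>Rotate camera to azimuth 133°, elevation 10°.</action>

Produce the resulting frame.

<frame>
[38;2;43;11;26m[48;2;40;10;23m🬂[38;2;43;11;26m[48;2;40;10;23m🬂[38;2;43;11;26m[48;2;40;10;23m🬂[38;2;43;11;26m[48;2;40;10;23m🬂[38;2;43;11;26m[48;2;40;10;23m🬂[38;2;43;11;26m[48;2;40;10;23m🬂[38;2;43;11;26m[48;2;40;10;23m🬂[38;2;43;11;26m[48;2;40;10;23m🬂[38;2;43;11;26m[48;2;40;10;23m🬂[38;2;43;11;26m[48;2;40;10;23m🬂[38;2;43;11;26m[48;2;40;10;23m🬂[38;2;43;11;26m[48;2;40;10;23m🬂[0m
[38;2;36;9;21m[48;2;33;8;20m🬎[38;2;36;9;21m[48;2;33;8;20m🬎[38;2;36;9;21m[48;2;33;8;20m🬎[38;2;36;9;21m[48;2;33;8;20m🬎[38;2;36;9;21m[48;2;33;8;20m🬎[38;2;36;9;21m[48;2;33;8;20m🬎[38;2;36;9;21m[48;2;33;8;20m🬎[38;2;36;9;21m[48;2;33;8;20m🬎[38;2;36;9;21m[48;2;33;8;20m🬎[38;2;36;9;21m[48;2;33;8;20m🬎[38;2;36;9;21m[48;2;33;8;20m🬎[38;2;36;9;21m[48;2;33;8;20m🬎[0m
[38;2;31;8;18m[48;2;28;7;17m🬎[38;2;31;8;18m[48;2;28;7;17m🬎[38;2;31;8;18m[48;2;28;7;17m🬎[38;2;31;8;18m[48;2;28;7;17m🬎[38;2;30;7;18m[48;2;34;46;80m🬝[38;2;31;8;18m[48;2;36;48;85m🬎[38;2;31;8;18m[48;2;53;71;124m🬎[38;2;31;8;18m[48;2;52;70;123m🬎[38;2;31;8;18m[48;2;28;7;17m🬎[38;2;31;8;18m[48;2;28;7;17m🬎[38;2;31;8;18m[48;2;28;7;17m🬎[38;2;31;8;18m[48;2;28;7;17m🬎[0m
[38;2;26;7;16m[48;2;23;6;14m🬂[38;2;26;7;16m[48;2;23;6;14m🬂[38;2;26;7;16m[48;2;23;6;14m🬂[38;2;26;7;16m[48;2;23;6;14m🬂[38;2;47;63;110m[48;2;22;6;14m🬎[38;2;52;68;115m[48;2;14;8;15m🬎[38;2;40;54;94m[48;2;7;10;17m🬎[38;2;37;50;87m[48;2;20;15;28m🬂[38;2;20;27;48m[48;2;20;7;15m🬀[38;2;26;7;16m[48;2;23;6;14m🬂[38;2;26;7;16m[48;2;23;6;14m🬂[38;2;26;7;16m[48;2;23;6;14m🬂[0m
[38;2;21;6;13m[48;2;18;5;11m🬂[38;2;21;6;13m[48;2;18;5;11m🬂[38;2;21;6;13m[48;2;18;5;11m🬂[38;2;21;6;13m[48;2;18;5;11m🬂[38;2;21;6;13m[48;2;18;5;11m🬂[38;2;21;6;13m[48;2;18;5;11m🬂[38;2;21;6;13m[48;2;18;5;11m🬂[38;2;21;6;13m[48;2;18;5;11m🬂[38;2;21;6;13m[48;2;18;5;11m🬂[38;2;21;6;13m[48;2;18;5;11m🬂[38;2;21;6;13m[48;2;18;5;11m🬂[38;2;21;6;13m[48;2;18;5;11m🬂[0m
[38;2;15;4;10m[48;2;12;4;8m🬂[38;2;15;4;10m[48;2;12;4;8m🬂[38;2;15;4;10m[48;2;12;4;8m🬂[38;2;15;4;10m[48;2;12;4;8m🬂[38;2;15;4;10m[48;2;12;4;8m🬂[38;2;15;4;10m[48;2;12;4;8m🬂[38;2;15;4;10m[48;2;12;4;8m🬂[38;2;15;4;10m[48;2;12;4;8m🬂[38;2;15;4;10m[48;2;12;4;8m🬂[38;2;15;4;10m[48;2;12;4;8m🬂[38;2;15;4;10m[48;2;12;4;8m🬂[38;2;15;4;10m[48;2;12;4;8m🬂[0m
</frame>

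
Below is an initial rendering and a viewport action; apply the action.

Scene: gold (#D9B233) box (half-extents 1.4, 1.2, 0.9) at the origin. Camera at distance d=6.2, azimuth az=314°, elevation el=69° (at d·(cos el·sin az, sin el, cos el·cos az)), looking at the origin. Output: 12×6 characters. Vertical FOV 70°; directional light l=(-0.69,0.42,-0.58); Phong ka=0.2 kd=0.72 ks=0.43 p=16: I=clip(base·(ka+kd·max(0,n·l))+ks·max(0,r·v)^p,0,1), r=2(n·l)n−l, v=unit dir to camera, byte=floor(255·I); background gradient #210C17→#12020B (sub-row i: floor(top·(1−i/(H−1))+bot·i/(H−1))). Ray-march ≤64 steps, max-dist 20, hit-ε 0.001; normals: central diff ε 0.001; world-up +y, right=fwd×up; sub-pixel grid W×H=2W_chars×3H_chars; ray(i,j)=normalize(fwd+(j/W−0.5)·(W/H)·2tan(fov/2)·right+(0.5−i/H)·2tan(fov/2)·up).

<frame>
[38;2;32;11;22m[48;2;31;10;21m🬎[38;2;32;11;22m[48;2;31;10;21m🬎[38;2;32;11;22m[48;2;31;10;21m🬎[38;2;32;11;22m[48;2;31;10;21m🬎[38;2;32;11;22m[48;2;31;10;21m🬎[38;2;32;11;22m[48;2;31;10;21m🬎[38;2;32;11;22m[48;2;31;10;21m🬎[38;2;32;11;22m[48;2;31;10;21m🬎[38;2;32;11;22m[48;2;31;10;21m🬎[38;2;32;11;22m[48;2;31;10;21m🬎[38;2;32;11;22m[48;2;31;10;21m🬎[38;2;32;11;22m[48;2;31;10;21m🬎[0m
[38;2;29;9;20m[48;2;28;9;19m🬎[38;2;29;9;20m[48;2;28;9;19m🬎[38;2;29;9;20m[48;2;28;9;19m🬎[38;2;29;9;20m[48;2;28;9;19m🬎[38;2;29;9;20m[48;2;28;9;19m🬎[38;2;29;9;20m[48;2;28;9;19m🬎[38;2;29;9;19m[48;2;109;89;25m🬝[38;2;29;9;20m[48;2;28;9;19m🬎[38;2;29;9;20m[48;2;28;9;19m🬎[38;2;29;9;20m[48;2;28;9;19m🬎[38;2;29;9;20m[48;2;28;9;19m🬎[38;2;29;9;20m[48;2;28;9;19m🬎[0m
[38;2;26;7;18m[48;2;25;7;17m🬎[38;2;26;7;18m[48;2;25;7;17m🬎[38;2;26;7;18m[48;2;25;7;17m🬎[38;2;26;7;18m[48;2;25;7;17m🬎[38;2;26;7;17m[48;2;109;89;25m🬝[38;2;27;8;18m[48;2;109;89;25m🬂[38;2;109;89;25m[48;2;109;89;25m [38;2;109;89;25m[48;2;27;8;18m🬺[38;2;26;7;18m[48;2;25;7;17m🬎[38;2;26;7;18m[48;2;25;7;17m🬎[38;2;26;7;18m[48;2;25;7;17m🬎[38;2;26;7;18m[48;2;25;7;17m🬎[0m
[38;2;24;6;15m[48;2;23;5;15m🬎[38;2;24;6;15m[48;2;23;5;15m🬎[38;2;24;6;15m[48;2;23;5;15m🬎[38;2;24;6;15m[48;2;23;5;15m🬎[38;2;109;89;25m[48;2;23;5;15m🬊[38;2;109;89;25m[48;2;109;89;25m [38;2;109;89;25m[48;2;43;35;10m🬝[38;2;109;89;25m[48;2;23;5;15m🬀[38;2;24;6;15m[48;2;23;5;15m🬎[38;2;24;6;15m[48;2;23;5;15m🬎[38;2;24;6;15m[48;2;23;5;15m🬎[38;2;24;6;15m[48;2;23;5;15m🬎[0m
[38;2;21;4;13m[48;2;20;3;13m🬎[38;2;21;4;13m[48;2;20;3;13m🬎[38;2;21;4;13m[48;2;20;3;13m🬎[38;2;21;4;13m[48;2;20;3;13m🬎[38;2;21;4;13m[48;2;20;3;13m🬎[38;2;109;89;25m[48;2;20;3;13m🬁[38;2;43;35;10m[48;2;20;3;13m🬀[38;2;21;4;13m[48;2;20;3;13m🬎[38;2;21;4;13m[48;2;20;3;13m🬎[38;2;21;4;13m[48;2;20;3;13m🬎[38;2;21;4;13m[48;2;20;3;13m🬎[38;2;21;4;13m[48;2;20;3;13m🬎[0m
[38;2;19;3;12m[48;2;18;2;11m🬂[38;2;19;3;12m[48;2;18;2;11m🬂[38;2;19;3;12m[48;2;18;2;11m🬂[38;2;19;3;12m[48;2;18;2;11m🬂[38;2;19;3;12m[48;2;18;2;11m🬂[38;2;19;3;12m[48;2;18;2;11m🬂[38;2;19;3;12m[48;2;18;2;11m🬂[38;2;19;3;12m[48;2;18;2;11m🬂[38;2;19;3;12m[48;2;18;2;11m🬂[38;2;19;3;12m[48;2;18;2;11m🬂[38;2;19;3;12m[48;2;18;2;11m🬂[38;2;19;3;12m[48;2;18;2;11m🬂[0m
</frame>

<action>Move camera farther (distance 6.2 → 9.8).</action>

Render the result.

<frame>
[38;2;32;11;22m[48;2;31;10;21m🬎[38;2;32;11;22m[48;2;31;10;21m🬎[38;2;32;11;22m[48;2;31;10;21m🬎[38;2;32;11;22m[48;2;31;10;21m🬎[38;2;32;11;22m[48;2;31;10;21m🬎[38;2;32;11;22m[48;2;31;10;21m🬎[38;2;32;11;22m[48;2;31;10;21m🬎[38;2;32;11;22m[48;2;31;10;21m🬎[38;2;32;11;22m[48;2;31;10;21m🬎[38;2;32;11;22m[48;2;31;10;21m🬎[38;2;32;11;22m[48;2;31;10;21m🬎[38;2;32;11;22m[48;2;31;10;21m🬎[0m
[38;2;29;9;20m[48;2;28;9;19m🬎[38;2;29;9;20m[48;2;28;9;19m🬎[38;2;29;9;20m[48;2;28;9;19m🬎[38;2;29;9;20m[48;2;28;9;19m🬎[38;2;29;9;20m[48;2;28;9;19m🬎[38;2;29;9;20m[48;2;28;9;19m🬎[38;2;29;9;20m[48;2;28;9;19m🬎[38;2;29;9;20m[48;2;28;9;19m🬎[38;2;29;9;20m[48;2;28;9;19m🬎[38;2;29;9;20m[48;2;28;9;19m🬎[38;2;29;9;20m[48;2;28;9;19m🬎[38;2;29;9;20m[48;2;28;9;19m🬎[0m
[38;2;26;7;18m[48;2;25;7;17m🬎[38;2;26;7;18m[48;2;25;7;17m🬎[38;2;26;7;18m[48;2;25;7;17m🬎[38;2;26;7;18m[48;2;25;7;17m🬎[38;2;26;7;18m[48;2;25;7;17m🬎[38;2;26;7;17m[48;2;109;89;25m🬝[38;2;27;8;18m[48;2;109;89;25m🬂[38;2;109;89;25m[48;2;26;7;17m🬏[38;2;26;7;18m[48;2;25;7;17m🬎[38;2;26;7;18m[48;2;25;7;17m🬎[38;2;26;7;18m[48;2;25;7;17m🬎[38;2;26;7;18m[48;2;25;7;17m🬎[0m
[38;2;24;6;15m[48;2;23;5;15m🬎[38;2;24;6;15m[48;2;23;5;15m🬎[38;2;24;6;15m[48;2;23;5;15m🬎[38;2;24;6;15m[48;2;23;5;15m🬎[38;2;24;6;15m[48;2;23;5;15m🬎[38;2;109;89;25m[48;2;23;5;15m🬊[38;2;109;89;25m[48;2;30;15;13m🬆[38;2;24;6;15m[48;2;23;5;15m🬎[38;2;24;6;15m[48;2;23;5;15m🬎[38;2;24;6;15m[48;2;23;5;15m🬎[38;2;24;6;15m[48;2;23;5;15m🬎[38;2;24;6;15m[48;2;23;5;15m🬎[0m
[38;2;21;4;13m[48;2;20;3;13m🬎[38;2;21;4;13m[48;2;20;3;13m🬎[38;2;21;4;13m[48;2;20;3;13m🬎[38;2;21;4;13m[48;2;20;3;13m🬎[38;2;21;4;13m[48;2;20;3;13m🬎[38;2;21;4;13m[48;2;20;3;13m🬎[38;2;21;4;13m[48;2;20;3;13m🬎[38;2;21;4;13m[48;2;20;3;13m🬎[38;2;21;4;13m[48;2;20;3;13m🬎[38;2;21;4;13m[48;2;20;3;13m🬎[38;2;21;4;13m[48;2;20;3;13m🬎[38;2;21;4;13m[48;2;20;3;13m🬎[0m
[38;2;19;3;12m[48;2;18;2;11m🬂[38;2;19;3;12m[48;2;18;2;11m🬂[38;2;19;3;12m[48;2;18;2;11m🬂[38;2;19;3;12m[48;2;18;2;11m🬂[38;2;19;3;12m[48;2;18;2;11m🬂[38;2;19;3;12m[48;2;18;2;11m🬂[38;2;19;3;12m[48;2;18;2;11m🬂[38;2;19;3;12m[48;2;18;2;11m🬂[38;2;19;3;12m[48;2;18;2;11m🬂[38;2;19;3;12m[48;2;18;2;11m🬂[38;2;19;3;12m[48;2;18;2;11m🬂[38;2;19;3;12m[48;2;18;2;11m🬂[0m
</frame>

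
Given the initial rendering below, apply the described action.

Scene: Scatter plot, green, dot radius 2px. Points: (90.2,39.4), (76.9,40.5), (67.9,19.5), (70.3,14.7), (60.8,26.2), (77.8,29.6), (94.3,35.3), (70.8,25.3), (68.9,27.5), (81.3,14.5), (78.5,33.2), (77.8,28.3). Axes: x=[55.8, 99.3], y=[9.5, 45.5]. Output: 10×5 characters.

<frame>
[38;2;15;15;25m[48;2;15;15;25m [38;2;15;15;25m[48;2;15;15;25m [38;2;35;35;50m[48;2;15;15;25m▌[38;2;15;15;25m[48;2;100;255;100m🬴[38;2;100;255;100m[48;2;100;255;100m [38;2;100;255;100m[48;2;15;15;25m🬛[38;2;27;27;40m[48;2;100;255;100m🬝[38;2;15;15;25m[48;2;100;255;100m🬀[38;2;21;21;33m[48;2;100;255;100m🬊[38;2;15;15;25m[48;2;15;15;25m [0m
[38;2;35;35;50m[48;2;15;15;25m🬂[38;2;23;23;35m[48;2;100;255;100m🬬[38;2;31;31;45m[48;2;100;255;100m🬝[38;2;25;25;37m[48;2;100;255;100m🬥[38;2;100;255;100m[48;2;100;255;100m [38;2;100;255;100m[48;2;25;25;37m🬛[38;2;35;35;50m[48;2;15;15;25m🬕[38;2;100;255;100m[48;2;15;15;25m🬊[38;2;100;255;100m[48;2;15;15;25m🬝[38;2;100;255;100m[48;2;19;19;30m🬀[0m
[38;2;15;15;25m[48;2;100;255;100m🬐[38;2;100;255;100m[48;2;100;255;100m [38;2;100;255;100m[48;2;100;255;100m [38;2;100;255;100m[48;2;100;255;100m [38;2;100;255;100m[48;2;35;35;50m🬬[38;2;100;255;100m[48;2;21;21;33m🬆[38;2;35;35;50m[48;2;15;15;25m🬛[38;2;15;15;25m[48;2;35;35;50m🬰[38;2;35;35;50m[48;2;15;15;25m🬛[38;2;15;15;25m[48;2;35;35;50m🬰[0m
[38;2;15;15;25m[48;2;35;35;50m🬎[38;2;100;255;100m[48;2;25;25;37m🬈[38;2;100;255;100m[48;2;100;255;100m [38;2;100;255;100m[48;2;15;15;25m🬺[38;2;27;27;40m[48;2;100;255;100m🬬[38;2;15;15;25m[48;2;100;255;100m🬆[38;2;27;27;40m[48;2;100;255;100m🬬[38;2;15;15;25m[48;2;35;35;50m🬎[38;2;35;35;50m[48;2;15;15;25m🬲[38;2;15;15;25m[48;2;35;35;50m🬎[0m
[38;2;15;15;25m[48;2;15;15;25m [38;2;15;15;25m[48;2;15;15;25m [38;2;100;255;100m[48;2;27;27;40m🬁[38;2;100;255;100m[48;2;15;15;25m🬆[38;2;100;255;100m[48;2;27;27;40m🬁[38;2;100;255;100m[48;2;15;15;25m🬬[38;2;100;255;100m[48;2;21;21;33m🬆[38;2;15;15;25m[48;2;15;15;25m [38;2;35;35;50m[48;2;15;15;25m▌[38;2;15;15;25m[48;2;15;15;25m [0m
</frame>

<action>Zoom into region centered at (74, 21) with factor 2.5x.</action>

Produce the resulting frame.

<frame>
[38;2;15;15;25m[48;2;100;255;100m🬺[38;2;100;255;100m[48;2;15;15;25m🬬[38;2;100;255;100m[48;2;100;255;100m [38;2;100;255;100m[48;2;15;15;25m🬺[38;2;23;23;35m[48;2;100;255;100m🬬[38;2;15;15;25m[48;2;100;255;100m🬺[38;2;100;255;100m[48;2;35;35;50m🬬[38;2;100;255;100m[48;2;15;15;25m🬆[38;2;35;35;50m[48;2;15;15;25m▌[38;2;15;15;25m[48;2;15;15;25m [0m
[38;2;35;35;50m[48;2;15;15;25m🬂[38;2;35;35;50m[48;2;15;15;25m🬂[38;2;100;255;100m[48;2;27;27;40m🬁[38;2;100;255;100m[48;2;15;15;25m🬆[38;2;35;35;50m[48;2;15;15;25m🬕[38;2;35;35;50m[48;2;15;15;25m🬂[38;2;35;35;50m[48;2;15;15;25m🬕[38;2;35;35;50m[48;2;15;15;25m🬂[38;2;35;35;50m[48;2;15;15;25m🬕[38;2;35;35;50m[48;2;15;15;25m🬂[0m
[38;2;21;21;33m[48;2;100;255;100m🬆[38;2;100;255;100m[48;2;15;15;25m🬺[38;2;27;27;40m[48;2;100;255;100m🬬[38;2;15;15;25m[48;2;35;35;50m🬰[38;2;35;35;50m[48;2;15;15;25m🬛[38;2;15;15;25m[48;2;35;35;50m🬰[38;2;35;35;50m[48;2;15;15;25m🬛[38;2;15;15;25m[48;2;35;35;50m🬰[38;2;35;35;50m[48;2;15;15;25m🬛[38;2;15;15;25m[48;2;35;35;50m🬰[0m
[38;2;23;23;35m[48;2;100;255;100m🬺[38;2;100;255;100m[48;2;28;28;41m🬆[38;2;27;27;40m[48;2;100;255;100m🬝[38;2;15;15;25m[48;2;35;35;50m🬎[38;2;35;35;50m[48;2;15;15;25m🬲[38;2;15;15;25m[48;2;35;35;50m🬎[38;2;35;35;50m[48;2;15;15;25m🬲[38;2;15;15;25m[48;2;35;35;50m🬎[38;2;27;27;40m[48;2;100;255;100m🬝[38;2;15;15;25m[48;2;35;35;50m🬎[0m
[38;2;15;15;25m[48;2;15;15;25m [38;2;15;15;25m[48;2;100;255;100m🬴[38;2;100;255;100m[48;2;100;255;100m [38;2;100;255;100m[48;2;15;15;25m🬛[38;2;35;35;50m[48;2;15;15;25m▌[38;2;15;15;25m[48;2;15;15;25m [38;2;35;35;50m[48;2;15;15;25m▌[38;2;15;15;25m[48;2;100;255;100m🬴[38;2;100;255;100m[48;2;100;255;100m [38;2;100;255;100m[48;2;15;15;25m🬛[0m
</frame>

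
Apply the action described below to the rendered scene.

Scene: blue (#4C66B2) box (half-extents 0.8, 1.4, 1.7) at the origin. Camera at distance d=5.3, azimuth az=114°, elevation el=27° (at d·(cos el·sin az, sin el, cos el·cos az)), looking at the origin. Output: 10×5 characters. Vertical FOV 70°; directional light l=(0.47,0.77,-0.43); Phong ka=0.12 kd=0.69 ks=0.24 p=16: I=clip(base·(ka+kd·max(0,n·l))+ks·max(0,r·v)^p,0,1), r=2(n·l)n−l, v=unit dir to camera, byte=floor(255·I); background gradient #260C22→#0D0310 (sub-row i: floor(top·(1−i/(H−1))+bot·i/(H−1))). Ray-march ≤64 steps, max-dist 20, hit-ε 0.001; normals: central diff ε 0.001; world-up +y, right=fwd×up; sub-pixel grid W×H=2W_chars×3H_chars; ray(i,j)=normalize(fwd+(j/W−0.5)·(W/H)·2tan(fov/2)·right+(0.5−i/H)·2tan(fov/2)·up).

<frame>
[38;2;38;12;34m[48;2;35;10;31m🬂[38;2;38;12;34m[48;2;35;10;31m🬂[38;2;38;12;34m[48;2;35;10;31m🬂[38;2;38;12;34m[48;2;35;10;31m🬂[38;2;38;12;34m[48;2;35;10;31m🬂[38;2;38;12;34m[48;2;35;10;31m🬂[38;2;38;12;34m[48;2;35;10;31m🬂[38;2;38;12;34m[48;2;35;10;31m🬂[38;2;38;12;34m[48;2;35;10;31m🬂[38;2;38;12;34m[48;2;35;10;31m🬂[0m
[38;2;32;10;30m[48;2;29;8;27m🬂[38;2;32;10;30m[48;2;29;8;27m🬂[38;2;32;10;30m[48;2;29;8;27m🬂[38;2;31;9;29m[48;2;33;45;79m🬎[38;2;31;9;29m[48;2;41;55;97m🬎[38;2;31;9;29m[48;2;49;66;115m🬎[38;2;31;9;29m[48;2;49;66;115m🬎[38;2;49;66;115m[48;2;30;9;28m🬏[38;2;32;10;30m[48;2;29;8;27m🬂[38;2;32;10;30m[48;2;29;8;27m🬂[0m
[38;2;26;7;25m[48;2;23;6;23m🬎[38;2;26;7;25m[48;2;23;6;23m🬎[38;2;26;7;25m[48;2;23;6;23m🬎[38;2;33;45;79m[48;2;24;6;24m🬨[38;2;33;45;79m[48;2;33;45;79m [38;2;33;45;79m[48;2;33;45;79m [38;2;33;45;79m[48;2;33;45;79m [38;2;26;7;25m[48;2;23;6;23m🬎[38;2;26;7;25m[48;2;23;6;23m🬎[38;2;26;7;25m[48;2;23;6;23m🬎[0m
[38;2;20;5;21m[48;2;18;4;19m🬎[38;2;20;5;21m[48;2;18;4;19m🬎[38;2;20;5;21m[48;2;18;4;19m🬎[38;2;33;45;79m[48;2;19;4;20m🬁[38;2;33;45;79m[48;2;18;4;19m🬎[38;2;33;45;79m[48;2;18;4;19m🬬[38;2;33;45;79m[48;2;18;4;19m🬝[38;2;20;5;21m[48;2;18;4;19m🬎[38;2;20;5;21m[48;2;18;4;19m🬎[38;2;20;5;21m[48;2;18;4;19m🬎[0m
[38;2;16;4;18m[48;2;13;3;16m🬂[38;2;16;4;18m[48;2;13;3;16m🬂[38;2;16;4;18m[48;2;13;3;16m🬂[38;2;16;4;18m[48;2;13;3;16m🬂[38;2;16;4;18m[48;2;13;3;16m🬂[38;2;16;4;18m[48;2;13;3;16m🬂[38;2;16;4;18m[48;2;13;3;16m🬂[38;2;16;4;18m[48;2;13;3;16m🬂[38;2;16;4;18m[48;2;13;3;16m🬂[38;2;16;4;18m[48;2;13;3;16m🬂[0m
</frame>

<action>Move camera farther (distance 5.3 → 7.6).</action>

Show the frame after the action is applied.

<frame>
[38;2;38;12;34m[48;2;35;10;31m🬂[38;2;38;12;34m[48;2;35;10;31m🬂[38;2;38;12;34m[48;2;35;10;31m🬂[38;2;38;12;34m[48;2;35;10;31m🬂[38;2;38;12;34m[48;2;35;10;31m🬂[38;2;38;12;34m[48;2;35;10;31m🬂[38;2;38;12;34m[48;2;35;10;31m🬂[38;2;38;12;34m[48;2;35;10;31m🬂[38;2;38;12;34m[48;2;35;10;31m🬂[38;2;38;12;34m[48;2;35;10;31m🬂[0m
[38;2;32;10;30m[48;2;29;8;27m🬂[38;2;32;10;30m[48;2;29;8;27m🬂[38;2;32;10;30m[48;2;29;8;27m🬂[38;2;32;10;30m[48;2;29;8;27m🬂[38;2;32;10;30m[48;2;29;8;27m🬂[38;2;32;10;30m[48;2;29;8;27m🬂[38;2;32;10;30m[48;2;29;8;27m🬂[38;2;32;10;30m[48;2;29;8;27m🬂[38;2;32;10;30m[48;2;29;8;27m🬂[38;2;32;10;30m[48;2;29;8;27m🬂[0m
[38;2;26;7;25m[48;2;23;6;23m🬎[38;2;26;7;25m[48;2;23;6;23m🬎[38;2;26;7;25m[48;2;23;6;23m🬎[38;2;26;7;25m[48;2;23;6;23m🬎[38;2;33;45;79m[48;2;33;45;79m [38;2;49;66;115m[48;2;33;45;79m🬂[38;2;38;52;91m[48;2;25;7;24m▌[38;2;26;7;25m[48;2;23;6;23m🬎[38;2;26;7;25m[48;2;23;6;23m🬎[38;2;26;7;25m[48;2;23;6;23m🬎[0m
[38;2;20;5;21m[48;2;18;4;19m🬎[38;2;20;5;21m[48;2;18;4;19m🬎[38;2;20;5;21m[48;2;18;4;19m🬎[38;2;20;5;21m[48;2;18;4;19m🬎[38;2;33;45;79m[48;2;19;4;20m🬂[38;2;33;45;79m[48;2;18;4;19m🬊[38;2;32;43;76m[48;2;19;4;20m🬄[38;2;20;5;21m[48;2;18;4;19m🬎[38;2;20;5;21m[48;2;18;4;19m🬎[38;2;20;5;21m[48;2;18;4;19m🬎[0m
[38;2;16;4;18m[48;2;13;3;16m🬂[38;2;16;4;18m[48;2;13;3;16m🬂[38;2;16;4;18m[48;2;13;3;16m🬂[38;2;16;4;18m[48;2;13;3;16m🬂[38;2;16;4;18m[48;2;13;3;16m🬂[38;2;16;4;18m[48;2;13;3;16m🬂[38;2;16;4;18m[48;2;13;3;16m🬂[38;2;16;4;18m[48;2;13;3;16m🬂[38;2;16;4;18m[48;2;13;3;16m🬂[38;2;16;4;18m[48;2;13;3;16m🬂[0m
</frame>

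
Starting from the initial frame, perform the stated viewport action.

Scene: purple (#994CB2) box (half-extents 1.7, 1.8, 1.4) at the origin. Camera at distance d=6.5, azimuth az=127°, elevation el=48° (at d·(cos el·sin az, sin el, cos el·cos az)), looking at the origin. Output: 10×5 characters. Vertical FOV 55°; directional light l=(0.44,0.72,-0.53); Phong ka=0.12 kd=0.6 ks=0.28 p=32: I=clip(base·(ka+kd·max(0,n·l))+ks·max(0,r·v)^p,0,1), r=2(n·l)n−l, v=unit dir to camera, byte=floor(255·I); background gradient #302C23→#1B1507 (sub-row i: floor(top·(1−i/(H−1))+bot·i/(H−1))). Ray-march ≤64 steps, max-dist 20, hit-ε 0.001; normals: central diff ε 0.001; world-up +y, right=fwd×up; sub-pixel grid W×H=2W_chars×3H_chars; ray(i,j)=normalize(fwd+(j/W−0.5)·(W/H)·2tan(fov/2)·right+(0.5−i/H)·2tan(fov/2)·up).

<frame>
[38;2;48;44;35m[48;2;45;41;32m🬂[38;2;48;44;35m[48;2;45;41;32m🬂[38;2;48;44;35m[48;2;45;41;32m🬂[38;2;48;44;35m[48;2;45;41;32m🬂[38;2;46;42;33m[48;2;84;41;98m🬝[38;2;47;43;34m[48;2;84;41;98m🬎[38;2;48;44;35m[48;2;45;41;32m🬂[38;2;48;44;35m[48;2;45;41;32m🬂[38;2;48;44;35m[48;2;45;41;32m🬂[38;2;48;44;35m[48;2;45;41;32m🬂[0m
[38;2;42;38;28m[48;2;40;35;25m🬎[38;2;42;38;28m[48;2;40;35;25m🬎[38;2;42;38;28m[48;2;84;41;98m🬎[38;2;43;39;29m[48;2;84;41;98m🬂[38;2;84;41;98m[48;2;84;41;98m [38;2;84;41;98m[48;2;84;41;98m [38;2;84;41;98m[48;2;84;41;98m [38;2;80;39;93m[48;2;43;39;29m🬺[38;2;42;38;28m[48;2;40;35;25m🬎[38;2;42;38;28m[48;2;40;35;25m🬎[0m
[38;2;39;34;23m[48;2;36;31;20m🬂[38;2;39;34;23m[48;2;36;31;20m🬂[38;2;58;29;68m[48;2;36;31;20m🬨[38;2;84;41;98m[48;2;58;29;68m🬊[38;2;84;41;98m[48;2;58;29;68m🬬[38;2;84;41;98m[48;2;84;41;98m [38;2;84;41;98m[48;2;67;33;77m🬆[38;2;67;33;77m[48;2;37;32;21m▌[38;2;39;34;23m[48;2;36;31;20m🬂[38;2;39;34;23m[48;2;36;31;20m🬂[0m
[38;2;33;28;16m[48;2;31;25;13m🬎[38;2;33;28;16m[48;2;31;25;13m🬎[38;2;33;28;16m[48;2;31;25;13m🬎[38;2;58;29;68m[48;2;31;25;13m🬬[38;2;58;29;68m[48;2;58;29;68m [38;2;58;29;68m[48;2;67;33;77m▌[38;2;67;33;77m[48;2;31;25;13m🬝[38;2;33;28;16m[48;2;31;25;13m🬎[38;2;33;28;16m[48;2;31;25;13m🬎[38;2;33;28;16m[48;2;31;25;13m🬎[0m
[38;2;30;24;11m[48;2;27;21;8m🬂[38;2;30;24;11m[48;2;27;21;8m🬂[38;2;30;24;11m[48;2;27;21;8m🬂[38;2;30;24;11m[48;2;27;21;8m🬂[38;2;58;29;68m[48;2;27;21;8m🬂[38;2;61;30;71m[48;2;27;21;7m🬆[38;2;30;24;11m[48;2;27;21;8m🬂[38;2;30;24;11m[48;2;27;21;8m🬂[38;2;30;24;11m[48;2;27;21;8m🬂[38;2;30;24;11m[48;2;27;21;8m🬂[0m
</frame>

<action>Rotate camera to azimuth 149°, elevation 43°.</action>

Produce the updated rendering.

<frame>
[38;2;48;44;35m[48;2;45;41;32m🬂[38;2;48;44;35m[48;2;45;41;32m🬂[38;2;48;44;35m[48;2;45;41;32m🬂[38;2;48;44;35m[48;2;45;41;32m🬂[38;2;48;44;35m[48;2;45;41;32m🬂[38;2;46;42;33m[48;2;84;41;98m🬝[38;2;84;41;98m[48;2;46;42;33m🬏[38;2;48;44;35m[48;2;45;41;32m🬂[38;2;48;44;35m[48;2;45;41;32m🬂[38;2;48;44;35m[48;2;45;41;32m🬂[0m
[38;2;42;38;28m[48;2;40;35;25m🬎[38;2;42;38;28m[48;2;40;35;25m🬎[38;2;71;35;83m[48;2;42;37;27m🬦[38;2;43;39;29m[48;2;84;41;98m🬀[38;2;84;41;98m[48;2;84;41;98m [38;2;84;41;98m[48;2;84;41;98m [38;2;84;41;98m[48;2;84;41;98m [38;2;43;39;29m[48;2;79;39;92m🬂[38;2;67;33;77m[48;2;42;37;27m🬏[38;2;42;38;28m[48;2;40;35;25m🬎[0m
[38;2;39;34;23m[48;2;36;31;20m🬂[38;2;39;34;23m[48;2;36;31;20m🬂[38;2;39;34;23m[48;2;36;31;20m🬂[38;2;84;41;98m[48;2;58;29;68m🬊[38;2;84;41;98m[48;2;67;33;77m🬎[38;2;84;41;98m[48;2;67;33;77m🬂[38;2;84;41;98m[48;2;67;33;77m🬀[38;2;67;33;77m[48;2;67;33;77m [38;2;39;34;23m[48;2;36;31;20m🬂[38;2;39;34;23m[48;2;36;31;20m🬂[0m
[38;2;33;28;16m[48;2;31;25;13m🬎[38;2;33;28;16m[48;2;31;25;13m🬎[38;2;33;28;16m[48;2;31;25;13m🬎[38;2;58;29;68m[48;2;32;26;14m🬨[38;2;67;33;77m[48;2;67;33;77m [38;2;67;33;77m[48;2;67;33;77m [38;2;67;33;77m[48;2;67;33;77m [38;2;67;33;77m[48;2;32;26;14m🬄[38;2;33;28;16m[48;2;31;25;13m🬎[38;2;33;28;16m[48;2;31;25;13m🬎[0m
[38;2;30;24;11m[48;2;27;21;8m🬂[38;2;30;24;11m[48;2;27;21;8m🬂[38;2;30;24;11m[48;2;27;21;8m🬂[38;2;30;24;11m[48;2;27;21;8m🬂[38;2;64;32;74m[48;2;27;21;7m🬎[38;2;67;33;77m[48;2;27;21;8m🬂[38;2;30;24;11m[48;2;27;21;8m🬂[38;2;30;24;11m[48;2;27;21;8m🬂[38;2;30;24;11m[48;2;27;21;8m🬂[38;2;30;24;11m[48;2;27;21;8m🬂[0m
</frame>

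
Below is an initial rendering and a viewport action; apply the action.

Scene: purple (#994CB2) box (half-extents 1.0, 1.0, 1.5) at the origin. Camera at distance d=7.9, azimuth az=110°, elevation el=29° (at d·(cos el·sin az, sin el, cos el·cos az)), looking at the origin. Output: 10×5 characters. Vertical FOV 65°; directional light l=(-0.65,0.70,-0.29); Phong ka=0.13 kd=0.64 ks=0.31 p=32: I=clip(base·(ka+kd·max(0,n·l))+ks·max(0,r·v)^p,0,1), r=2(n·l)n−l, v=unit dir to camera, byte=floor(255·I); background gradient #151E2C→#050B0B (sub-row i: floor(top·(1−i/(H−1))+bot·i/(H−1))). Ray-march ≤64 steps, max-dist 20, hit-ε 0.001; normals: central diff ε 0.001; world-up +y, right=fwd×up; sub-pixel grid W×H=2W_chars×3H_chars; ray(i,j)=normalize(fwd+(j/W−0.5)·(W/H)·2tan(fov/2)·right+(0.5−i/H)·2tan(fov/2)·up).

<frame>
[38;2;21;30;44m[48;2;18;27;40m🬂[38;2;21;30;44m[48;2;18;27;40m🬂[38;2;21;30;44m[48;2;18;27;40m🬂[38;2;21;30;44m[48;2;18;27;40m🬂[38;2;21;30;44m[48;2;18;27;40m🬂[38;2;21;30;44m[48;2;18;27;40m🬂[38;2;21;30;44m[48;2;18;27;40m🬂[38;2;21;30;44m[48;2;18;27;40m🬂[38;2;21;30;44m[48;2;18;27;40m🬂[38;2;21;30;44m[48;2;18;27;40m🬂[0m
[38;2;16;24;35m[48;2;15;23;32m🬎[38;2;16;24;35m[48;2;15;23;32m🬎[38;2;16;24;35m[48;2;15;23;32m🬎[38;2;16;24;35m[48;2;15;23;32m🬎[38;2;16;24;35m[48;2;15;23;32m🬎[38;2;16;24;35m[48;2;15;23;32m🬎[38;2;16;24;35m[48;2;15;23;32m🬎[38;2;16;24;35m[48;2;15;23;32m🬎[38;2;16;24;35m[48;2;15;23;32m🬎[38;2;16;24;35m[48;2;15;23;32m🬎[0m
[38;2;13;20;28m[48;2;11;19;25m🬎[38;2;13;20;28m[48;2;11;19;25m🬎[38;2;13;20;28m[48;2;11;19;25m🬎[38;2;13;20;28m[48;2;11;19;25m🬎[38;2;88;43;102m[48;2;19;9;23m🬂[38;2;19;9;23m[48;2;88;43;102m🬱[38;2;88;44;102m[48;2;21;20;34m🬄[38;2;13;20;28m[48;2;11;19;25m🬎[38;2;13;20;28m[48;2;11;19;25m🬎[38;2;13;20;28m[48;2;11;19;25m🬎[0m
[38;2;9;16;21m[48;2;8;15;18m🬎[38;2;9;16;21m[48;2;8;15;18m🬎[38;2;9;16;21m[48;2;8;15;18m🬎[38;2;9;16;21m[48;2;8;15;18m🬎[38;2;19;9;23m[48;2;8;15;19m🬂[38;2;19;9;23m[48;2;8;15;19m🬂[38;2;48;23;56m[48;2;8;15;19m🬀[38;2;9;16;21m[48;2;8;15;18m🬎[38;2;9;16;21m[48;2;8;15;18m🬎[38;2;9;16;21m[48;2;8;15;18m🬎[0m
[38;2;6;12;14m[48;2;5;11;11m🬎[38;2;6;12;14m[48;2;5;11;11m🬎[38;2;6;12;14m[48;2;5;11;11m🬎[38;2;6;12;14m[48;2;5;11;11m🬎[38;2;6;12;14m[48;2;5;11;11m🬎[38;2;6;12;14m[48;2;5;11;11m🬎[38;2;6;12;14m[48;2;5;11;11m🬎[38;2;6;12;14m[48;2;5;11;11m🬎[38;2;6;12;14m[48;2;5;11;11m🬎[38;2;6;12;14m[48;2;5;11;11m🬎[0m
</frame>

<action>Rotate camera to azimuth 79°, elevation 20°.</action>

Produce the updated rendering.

<frame>
[38;2;21;30;44m[48;2;18;27;40m🬂[38;2;21;30;44m[48;2;18;27;40m🬂[38;2;21;30;44m[48;2;18;27;40m🬂[38;2;21;30;44m[48;2;18;27;40m🬂[38;2;21;30;44m[48;2;18;27;40m🬂[38;2;21;30;44m[48;2;18;27;40m🬂[38;2;21;30;44m[48;2;18;27;40m🬂[38;2;21;30;44m[48;2;18;27;40m🬂[38;2;21;30;44m[48;2;18;27;40m🬂[38;2;21;30;44m[48;2;18;27;40m🬂[0m
[38;2;16;24;35m[48;2;15;23;32m🬎[38;2;16;24;35m[48;2;15;23;32m🬎[38;2;16;24;35m[48;2;15;23;32m🬎[38;2;16;24;35m[48;2;15;23;32m🬎[38;2;16;24;35m[48;2;15;23;32m🬎[38;2;16;24;35m[48;2;15;23;32m🬎[38;2;16;24;35m[48;2;15;23;32m🬎[38;2;16;24;35m[48;2;15;23;32m🬎[38;2;16;24;35m[48;2;15;23;32m🬎[38;2;16;24;35m[48;2;15;23;32m🬎[0m
[38;2;13;20;28m[48;2;11;19;25m🬎[38;2;13;20;28m[48;2;11;19;25m🬎[38;2;13;20;28m[48;2;11;19;25m🬎[38;2;13;20;28m[48;2;11;19;25m🬎[38;2;88;43;102m[48;2;19;9;23m🬂[38;2;88;44;103m[48;2;19;9;23m🬂[38;2;88;44;103m[48;2;15;15;25m🬀[38;2;13;20;28m[48;2;11;19;25m🬎[38;2;13;20;28m[48;2;11;19;25m🬎[38;2;13;20;28m[48;2;11;19;25m🬎[0m
[38;2;9;16;21m[48;2;8;15;18m🬎[38;2;9;16;21m[48;2;8;15;18m🬎[38;2;9;16;21m[48;2;8;15;18m🬎[38;2;9;16;21m[48;2;8;15;18m🬎[38;2;19;9;23m[48;2;8;15;19m🬂[38;2;19;9;23m[48;2;8;15;19m🬂[38;2;19;9;23m[48;2;8;15;19m🬀[38;2;9;16;21m[48;2;8;15;18m🬎[38;2;9;16;21m[48;2;8;15;18m🬎[38;2;9;16;21m[48;2;8;15;18m🬎[0m
[38;2;6;12;14m[48;2;5;11;11m🬎[38;2;6;12;14m[48;2;5;11;11m🬎[38;2;6;12;14m[48;2;5;11;11m🬎[38;2;6;12;14m[48;2;5;11;11m🬎[38;2;6;12;14m[48;2;5;11;11m🬎[38;2;6;12;14m[48;2;5;11;11m🬎[38;2;6;12;14m[48;2;5;11;11m🬎[38;2;6;12;14m[48;2;5;11;11m🬎[38;2;6;12;14m[48;2;5;11;11m🬎[38;2;6;12;14m[48;2;5;11;11m🬎[0m
</frame>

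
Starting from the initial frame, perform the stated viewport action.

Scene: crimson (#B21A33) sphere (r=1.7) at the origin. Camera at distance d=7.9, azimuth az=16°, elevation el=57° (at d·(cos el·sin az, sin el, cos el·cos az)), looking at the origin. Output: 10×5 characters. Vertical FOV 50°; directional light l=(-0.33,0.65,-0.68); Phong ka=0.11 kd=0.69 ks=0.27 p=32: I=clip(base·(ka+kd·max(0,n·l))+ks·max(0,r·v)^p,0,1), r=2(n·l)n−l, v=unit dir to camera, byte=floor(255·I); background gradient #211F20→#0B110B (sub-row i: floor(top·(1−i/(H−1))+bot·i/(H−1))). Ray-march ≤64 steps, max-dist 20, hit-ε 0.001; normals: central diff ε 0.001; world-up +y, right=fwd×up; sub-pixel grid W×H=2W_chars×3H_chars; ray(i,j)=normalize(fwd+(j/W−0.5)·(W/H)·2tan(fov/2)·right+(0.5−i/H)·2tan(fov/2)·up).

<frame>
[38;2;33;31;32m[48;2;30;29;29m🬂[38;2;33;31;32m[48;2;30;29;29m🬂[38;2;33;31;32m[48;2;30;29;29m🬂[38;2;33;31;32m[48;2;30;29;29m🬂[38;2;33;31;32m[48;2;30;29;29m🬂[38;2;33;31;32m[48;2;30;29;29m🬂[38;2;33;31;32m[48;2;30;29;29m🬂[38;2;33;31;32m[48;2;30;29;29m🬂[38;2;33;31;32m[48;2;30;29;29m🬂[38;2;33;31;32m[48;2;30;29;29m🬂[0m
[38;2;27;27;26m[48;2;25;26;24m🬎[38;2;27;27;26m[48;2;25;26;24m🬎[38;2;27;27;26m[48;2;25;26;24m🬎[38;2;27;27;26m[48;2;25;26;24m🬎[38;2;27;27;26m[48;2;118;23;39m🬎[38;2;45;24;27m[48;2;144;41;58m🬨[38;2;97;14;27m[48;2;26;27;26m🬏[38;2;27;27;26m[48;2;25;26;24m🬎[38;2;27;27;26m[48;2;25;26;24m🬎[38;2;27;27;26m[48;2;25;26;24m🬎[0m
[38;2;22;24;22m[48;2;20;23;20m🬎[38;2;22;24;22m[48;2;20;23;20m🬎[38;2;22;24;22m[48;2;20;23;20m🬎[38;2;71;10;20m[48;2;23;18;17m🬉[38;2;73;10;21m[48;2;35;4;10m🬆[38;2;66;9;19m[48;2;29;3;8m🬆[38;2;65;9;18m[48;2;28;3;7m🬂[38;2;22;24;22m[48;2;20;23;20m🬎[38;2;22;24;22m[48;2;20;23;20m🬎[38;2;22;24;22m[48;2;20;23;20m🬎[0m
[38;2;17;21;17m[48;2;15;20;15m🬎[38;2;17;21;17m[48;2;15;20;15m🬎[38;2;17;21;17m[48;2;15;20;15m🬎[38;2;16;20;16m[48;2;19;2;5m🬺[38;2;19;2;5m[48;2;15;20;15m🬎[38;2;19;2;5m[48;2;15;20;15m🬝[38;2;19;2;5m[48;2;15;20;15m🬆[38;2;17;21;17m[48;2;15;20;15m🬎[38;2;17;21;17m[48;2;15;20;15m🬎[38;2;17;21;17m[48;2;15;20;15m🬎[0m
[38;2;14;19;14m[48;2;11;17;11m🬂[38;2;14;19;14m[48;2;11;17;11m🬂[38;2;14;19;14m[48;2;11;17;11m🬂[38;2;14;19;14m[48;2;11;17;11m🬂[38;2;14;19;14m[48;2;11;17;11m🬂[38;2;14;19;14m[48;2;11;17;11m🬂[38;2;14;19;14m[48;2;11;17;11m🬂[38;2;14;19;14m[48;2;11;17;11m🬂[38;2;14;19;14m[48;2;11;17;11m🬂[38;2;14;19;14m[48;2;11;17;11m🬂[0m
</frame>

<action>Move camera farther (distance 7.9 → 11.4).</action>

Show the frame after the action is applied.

<frame>
[38;2;33;31;32m[48;2;30;29;29m🬂[38;2;33;31;32m[48;2;30;29;29m🬂[38;2;33;31;32m[48;2;30;29;29m🬂[38;2;33;31;32m[48;2;30;29;29m🬂[38;2;33;31;32m[48;2;30;29;29m🬂[38;2;33;31;32m[48;2;30;29;29m🬂[38;2;33;31;32m[48;2;30;29;29m🬂[38;2;33;31;32m[48;2;30;29;29m🬂[38;2;33;31;32m[48;2;30;29;29m🬂[38;2;33;31;32m[48;2;30;29;29m🬂[0m
[38;2;27;27;26m[48;2;25;26;24m🬎[38;2;27;27;26m[48;2;25;26;24m🬎[38;2;27;27;26m[48;2;25;26;24m🬎[38;2;27;27;26m[48;2;25;26;24m🬎[38;2;27;27;26m[48;2;25;26;24m🬎[38;2;27;27;26m[48;2;25;26;24m🬎[38;2;27;27;26m[48;2;25;26;24m🬎[38;2;27;27;26m[48;2;25;26;24m🬎[38;2;27;27;26m[48;2;25;26;24m🬎[38;2;27;27;26m[48;2;25;26;24m🬎[0m
[38;2;22;24;22m[48;2;20;23;20m🬎[38;2;22;24;22m[48;2;20;23;20m🬎[38;2;22;24;22m[48;2;20;23;20m🬎[38;2;22;24;22m[48;2;20;23;20m🬎[38;2;85;12;24m[48;2;30;9;12m🬅[38;2;110;28;41m[48;2;36;4;10m🬂[38;2;22;23;21m[48;2;29;3;8m🬨[38;2;22;24;22m[48;2;20;23;20m🬎[38;2;22;24;22m[48;2;20;23;20m🬎[38;2;22;24;22m[48;2;20;23;20m🬎[0m
[38;2;17;21;17m[48;2;15;20;15m🬎[38;2;17;21;17m[48;2;15;20;15m🬎[38;2;17;21;17m[48;2;15;20;15m🬎[38;2;17;21;17m[48;2;15;20;15m🬎[38;2;16;20;16m[48;2;19;2;5m🬺[38;2;19;2;5m[48;2;16;20;16m🬂[38;2;17;21;17m[48;2;15;20;15m🬎[38;2;17;21;17m[48;2;15;20;15m🬎[38;2;17;21;17m[48;2;15;20;15m🬎[38;2;17;21;17m[48;2;15;20;15m🬎[0m
[38;2;14;19;14m[48;2;11;17;11m🬂[38;2;14;19;14m[48;2;11;17;11m🬂[38;2;14;19;14m[48;2;11;17;11m🬂[38;2;14;19;14m[48;2;11;17;11m🬂[38;2;14;19;14m[48;2;11;17;11m🬂[38;2;14;19;14m[48;2;11;17;11m🬂[38;2;14;19;14m[48;2;11;17;11m🬂[38;2;14;19;14m[48;2;11;17;11m🬂[38;2;14;19;14m[48;2;11;17;11m🬂[38;2;14;19;14m[48;2;11;17;11m🬂[0m
</frame>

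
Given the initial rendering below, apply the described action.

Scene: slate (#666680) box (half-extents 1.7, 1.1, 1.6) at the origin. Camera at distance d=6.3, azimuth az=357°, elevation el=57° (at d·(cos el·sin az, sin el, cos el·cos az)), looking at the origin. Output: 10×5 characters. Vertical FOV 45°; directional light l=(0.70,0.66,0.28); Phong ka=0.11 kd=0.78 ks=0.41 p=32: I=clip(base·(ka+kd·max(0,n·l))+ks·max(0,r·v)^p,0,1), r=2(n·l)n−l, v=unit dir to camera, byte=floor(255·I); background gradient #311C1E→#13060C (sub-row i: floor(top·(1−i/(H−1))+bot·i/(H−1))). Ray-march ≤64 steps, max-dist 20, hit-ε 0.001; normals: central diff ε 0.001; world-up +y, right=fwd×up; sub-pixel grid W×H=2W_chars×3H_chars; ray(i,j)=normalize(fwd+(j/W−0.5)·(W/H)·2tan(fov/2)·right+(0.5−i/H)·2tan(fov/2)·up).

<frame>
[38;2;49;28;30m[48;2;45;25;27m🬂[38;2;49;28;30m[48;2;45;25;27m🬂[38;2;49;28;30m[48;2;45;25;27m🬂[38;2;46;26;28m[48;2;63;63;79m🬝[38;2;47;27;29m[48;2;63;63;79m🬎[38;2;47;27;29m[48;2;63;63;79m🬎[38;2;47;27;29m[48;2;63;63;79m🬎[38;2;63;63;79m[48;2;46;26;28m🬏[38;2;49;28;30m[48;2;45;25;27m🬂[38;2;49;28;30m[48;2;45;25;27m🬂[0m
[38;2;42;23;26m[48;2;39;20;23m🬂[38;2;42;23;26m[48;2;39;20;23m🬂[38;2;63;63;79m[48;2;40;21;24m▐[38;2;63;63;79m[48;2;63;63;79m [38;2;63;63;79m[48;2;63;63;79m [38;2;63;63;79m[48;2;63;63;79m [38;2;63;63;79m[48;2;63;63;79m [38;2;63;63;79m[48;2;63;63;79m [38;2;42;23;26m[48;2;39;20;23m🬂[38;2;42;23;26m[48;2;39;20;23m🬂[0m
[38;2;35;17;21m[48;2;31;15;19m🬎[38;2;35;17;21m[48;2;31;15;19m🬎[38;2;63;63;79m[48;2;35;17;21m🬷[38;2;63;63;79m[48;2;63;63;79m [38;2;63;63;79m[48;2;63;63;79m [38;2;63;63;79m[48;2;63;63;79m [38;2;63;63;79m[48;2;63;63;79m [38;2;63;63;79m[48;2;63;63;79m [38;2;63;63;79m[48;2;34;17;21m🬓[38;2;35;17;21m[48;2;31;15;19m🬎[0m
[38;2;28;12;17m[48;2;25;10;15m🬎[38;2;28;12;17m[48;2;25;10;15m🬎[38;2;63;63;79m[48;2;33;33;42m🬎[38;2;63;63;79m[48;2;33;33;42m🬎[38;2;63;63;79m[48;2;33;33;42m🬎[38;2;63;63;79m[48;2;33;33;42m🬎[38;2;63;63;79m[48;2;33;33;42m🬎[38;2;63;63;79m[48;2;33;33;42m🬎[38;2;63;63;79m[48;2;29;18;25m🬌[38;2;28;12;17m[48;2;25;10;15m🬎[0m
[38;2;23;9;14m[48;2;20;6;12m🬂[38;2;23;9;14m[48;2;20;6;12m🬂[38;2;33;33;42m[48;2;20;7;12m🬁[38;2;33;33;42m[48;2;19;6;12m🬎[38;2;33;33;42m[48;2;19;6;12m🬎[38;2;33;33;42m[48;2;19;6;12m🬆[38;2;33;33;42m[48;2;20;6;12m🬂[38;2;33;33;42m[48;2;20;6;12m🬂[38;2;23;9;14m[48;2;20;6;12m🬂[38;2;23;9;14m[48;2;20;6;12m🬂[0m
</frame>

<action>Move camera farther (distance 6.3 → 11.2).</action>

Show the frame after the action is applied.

<frame>
[38;2;49;28;30m[48;2;45;25;27m🬂[38;2;49;28;30m[48;2;45;25;27m🬂[38;2;49;28;30m[48;2;45;25;27m🬂[38;2;49;28;30m[48;2;45;25;27m🬂[38;2;49;28;30m[48;2;45;25;27m🬂[38;2;49;28;30m[48;2;45;25;27m🬂[38;2;49;28;30m[48;2;45;25;27m🬂[38;2;49;28;30m[48;2;45;25;27m🬂[38;2;49;28;30m[48;2;45;25;27m🬂[38;2;49;28;30m[48;2;45;25;27m🬂[0m
[38;2;42;23;26m[48;2;39;20;23m🬂[38;2;42;23;26m[48;2;39;20;23m🬂[38;2;42;23;26m[48;2;39;20;23m🬂[38;2;42;23;26m[48;2;39;20;23m🬂[38;2;41;22;25m[48;2;63;63;79m🬎[38;2;41;22;25m[48;2;63;63;79m🬎[38;2;63;63;79m[48;2;40;21;24m🬏[38;2;42;23;26m[48;2;39;20;23m🬂[38;2;42;23;26m[48;2;39;20;23m🬂[38;2;42;23;26m[48;2;39;20;23m🬂[0m
[38;2;35;17;21m[48;2;31;15;19m🬎[38;2;35;17;21m[48;2;31;15;19m🬎[38;2;35;17;21m[48;2;31;15;19m🬎[38;2;63;63;79m[48;2;34;17;21m🬦[38;2;63;63;79m[48;2;63;63;79m [38;2;63;63;79m[48;2;63;63;79m [38;2;63;63;79m[48;2;36;18;22m🬺[38;2;35;17;21m[48;2;31;15;19m🬎[38;2;35;17;21m[48;2;31;15;19m🬎[38;2;35;17;21m[48;2;31;15;19m🬎[0m
[38;2;28;12;17m[48;2;25;10;15m🬎[38;2;28;12;17m[48;2;25;10;15m🬎[38;2;28;12;17m[48;2;25;10;15m🬎[38;2;63;63;79m[48;2;26;11;16m🬁[38;2;63;63;79m[48;2;29;23;31m🬀[38;2;33;33;42m[48;2;25;10;15m🬎[38;2;33;33;42m[48;2;25;10;15m🬎[38;2;28;12;17m[48;2;25;10;15m🬎[38;2;28;12;17m[48;2;25;10;15m🬎[38;2;28;12;17m[48;2;25;10;15m🬎[0m
[38;2;23;9;14m[48;2;20;6;12m🬂[38;2;23;9;14m[48;2;20;6;12m🬂[38;2;23;9;14m[48;2;20;6;12m🬂[38;2;23;9;14m[48;2;20;6;12m🬂[38;2;23;9;14m[48;2;20;6;12m🬂[38;2;23;9;14m[48;2;20;6;12m🬂[38;2;23;9;14m[48;2;20;6;12m🬂[38;2;23;9;14m[48;2;20;6;12m🬂[38;2;23;9;14m[48;2;20;6;12m🬂[38;2;23;9;14m[48;2;20;6;12m🬂[0m
</frame>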